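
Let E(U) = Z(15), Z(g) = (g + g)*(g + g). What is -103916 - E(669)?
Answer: -104816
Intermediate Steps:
Z(g) = 4*g**2 (Z(g) = (2*g)*(2*g) = 4*g**2)
E(U) = 900 (E(U) = 4*15**2 = 4*225 = 900)
-103916 - E(669) = -103916 - 1*900 = -103916 - 900 = -104816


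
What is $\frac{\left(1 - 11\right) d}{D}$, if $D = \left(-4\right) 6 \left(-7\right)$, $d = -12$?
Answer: $\frac{5}{7} \approx 0.71429$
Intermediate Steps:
$D = 168$ ($D = \left(-24\right) \left(-7\right) = 168$)
$\frac{\left(1 - 11\right) d}{D} = \frac{\left(1 - 11\right) \left(-12\right)}{168} = \left(-10\right) \left(-12\right) \frac{1}{168} = 120 \cdot \frac{1}{168} = \frac{5}{7}$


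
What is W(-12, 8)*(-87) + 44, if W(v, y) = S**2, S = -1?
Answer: -43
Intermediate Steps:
W(v, y) = 1 (W(v, y) = (-1)**2 = 1)
W(-12, 8)*(-87) + 44 = 1*(-87) + 44 = -87 + 44 = -43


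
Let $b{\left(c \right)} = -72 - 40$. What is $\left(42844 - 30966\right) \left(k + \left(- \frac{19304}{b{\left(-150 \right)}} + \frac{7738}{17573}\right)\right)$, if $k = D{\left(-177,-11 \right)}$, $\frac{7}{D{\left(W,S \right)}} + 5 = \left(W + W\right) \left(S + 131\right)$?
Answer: $\frac{10726545436557509}{5226122335} \approx 2.0525 \cdot 10^{6}$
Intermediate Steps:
$b{\left(c \right)} = -112$
$D{\left(W,S \right)} = \frac{7}{-5 + 2 W \left(131 + S\right)}$ ($D{\left(W,S \right)} = \frac{7}{-5 + \left(W + W\right) \left(S + 131\right)} = \frac{7}{-5 + 2 W \left(131 + S\right)}$)
$k = - \frac{7}{42485}$ ($k = \frac{7}{-5 + 262 \left(-177\right) + 2 \left(-11\right) \left(-177\right)} = \frac{7}{-5 - 46374 + 3894} = \frac{7}{-42485} = 7 \left(- \frac{1}{42485}\right) = - \frac{7}{42485} \approx -0.00016476$)
$\left(42844 - 30966\right) \left(k + \left(- \frac{19304}{b{\left(-150 \right)}} + \frac{7738}{17573}\right)\right) = \left(42844 - 30966\right) \left(- \frac{7}{42485} + \left(- \frac{19304}{-112} + \frac{7738}{17573}\right)\right) = 11878 \left(- \frac{7}{42485} + \left(\left(-19304\right) \left(- \frac{1}{112}\right) + 7738 \cdot \frac{1}{17573}\right)\right) = 11878 \left(- \frac{7}{42485} + \left(\frac{2413}{14} + \frac{7738}{17573}\right)\right) = 11878 \left(- \frac{7}{42485} + \frac{42511981}{246022}\right) = 11878 \cdot \frac{1806119790631}{10452244670} = \frac{10726545436557509}{5226122335}$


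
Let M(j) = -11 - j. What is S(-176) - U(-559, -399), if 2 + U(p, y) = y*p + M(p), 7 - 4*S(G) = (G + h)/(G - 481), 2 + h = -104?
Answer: -195860773/876 ≈ -2.2359e+5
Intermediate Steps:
h = -106 (h = -2 - 104 = -106)
S(G) = 7/4 - (-106 + G)/(4*(-481 + G)) (S(G) = 7/4 - (G - 106)/(4*(G - 481)) = 7/4 - (-106 + G)/(4*(-481 + G)))
U(p, y) = -13 - p + p*y (U(p, y) = -2 + (y*p + (-11 - p)) = -2 + (p*y + (-11 - p)) = -2 + (-11 - p + p*y) = -13 - p + p*y)
S(-176) - U(-559, -399) = 3*(-1087 + 2*(-176))/(4*(-481 - 176)) - (-13 - 1*(-559) - 559*(-399)) = (¾)*(-1087 - 352)/(-657) - (-13 + 559 + 223041) = (¾)*(-1/657)*(-1439) - 1*223587 = 1439/876 - 223587 = -195860773/876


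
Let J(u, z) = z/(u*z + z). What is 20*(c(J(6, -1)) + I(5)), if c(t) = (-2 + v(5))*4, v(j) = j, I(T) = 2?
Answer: 280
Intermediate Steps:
J(u, z) = z/(z + u*z)
c(t) = 12 (c(t) = (-2 + 5)*4 = 3*4 = 12)
20*(c(J(6, -1)) + I(5)) = 20*(12 + 2) = 20*14 = 280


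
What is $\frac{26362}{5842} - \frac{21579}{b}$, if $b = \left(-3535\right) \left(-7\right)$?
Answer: $\frac{263131586}{72280145} \approx 3.6404$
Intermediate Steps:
$b = 24745$
$\frac{26362}{5842} - \frac{21579}{b} = \frac{26362}{5842} - \frac{21579}{24745} = 26362 \cdot \frac{1}{5842} - \frac{21579}{24745} = \frac{13181}{2921} - \frac{21579}{24745} = \frac{263131586}{72280145}$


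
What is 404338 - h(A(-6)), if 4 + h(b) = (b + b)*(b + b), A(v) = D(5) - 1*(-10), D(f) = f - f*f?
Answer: 403942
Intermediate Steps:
D(f) = f - f²
A(v) = -10 (A(v) = 5*(1 - 1*5) - 1*(-10) = 5*(1 - 5) + 10 = 5*(-4) + 10 = -20 + 10 = -10)
h(b) = -4 + 4*b² (h(b) = -4 + (b + b)*(b + b) = -4 + (2*b)*(2*b) = -4 + 4*b²)
404338 - h(A(-6)) = 404338 - (-4 + 4*(-10)²) = 404338 - (-4 + 4*100) = 404338 - (-4 + 400) = 404338 - 1*396 = 404338 - 396 = 403942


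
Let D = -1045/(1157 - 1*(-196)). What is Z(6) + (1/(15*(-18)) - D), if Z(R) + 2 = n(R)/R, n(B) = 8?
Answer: 1129/11070 ≈ 0.10199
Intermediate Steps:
Z(R) = -2 + 8/R
D = -95/123 (D = -1045/(1157 + 196) = -1045/1353 = -1045*1/1353 = -95/123 ≈ -0.77236)
Z(6) + (1/(15*(-18)) - D) = (-2 + 8/6) + (1/(15*(-18)) - 1*(-95/123)) = (-2 + 8*(1/6)) + (1/(-270) + 95/123) = (-2 + 4/3) + (-1/270 + 95/123) = -2/3 + 8509/11070 = 1129/11070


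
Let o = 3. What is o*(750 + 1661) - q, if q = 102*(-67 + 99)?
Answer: 3969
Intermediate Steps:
q = 3264 (q = 102*32 = 3264)
o*(750 + 1661) - q = 3*(750 + 1661) - 1*3264 = 3*2411 - 3264 = 7233 - 3264 = 3969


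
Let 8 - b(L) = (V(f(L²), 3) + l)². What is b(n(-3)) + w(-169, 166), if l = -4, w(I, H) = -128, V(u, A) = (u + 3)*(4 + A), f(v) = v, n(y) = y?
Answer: -6520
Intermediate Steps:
V(u, A) = (3 + u)*(4 + A)
b(L) = 8 - (17 + 7*L²)² (b(L) = 8 - ((12 + 3*3 + 4*L² + 3*L²) - 4)² = 8 - ((12 + 9 + 4*L² + 3*L²) - 4)² = 8 - ((21 + 7*L²) - 4)² = 8 - (17 + 7*L²)²)
b(n(-3)) + w(-169, 166) = (8 - (17 + 7*(-3)²)²) - 128 = (8 - (17 + 7*9)²) - 128 = (8 - (17 + 63)²) - 128 = (8 - 1*80²) - 128 = (8 - 1*6400) - 128 = (8 - 6400) - 128 = -6392 - 128 = -6520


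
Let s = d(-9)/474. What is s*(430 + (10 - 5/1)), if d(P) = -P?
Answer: 1305/158 ≈ 8.2595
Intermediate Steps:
s = 3/158 (s = -1*(-9)/474 = 9*(1/474) = 3/158 ≈ 0.018987)
s*(430 + (10 - 5/1)) = 3*(430 + (10 - 5/1))/158 = 3*(430 + (10 - 5*1))/158 = 3*(430 + (10 - 5))/158 = 3*(430 + 5)/158 = (3/158)*435 = 1305/158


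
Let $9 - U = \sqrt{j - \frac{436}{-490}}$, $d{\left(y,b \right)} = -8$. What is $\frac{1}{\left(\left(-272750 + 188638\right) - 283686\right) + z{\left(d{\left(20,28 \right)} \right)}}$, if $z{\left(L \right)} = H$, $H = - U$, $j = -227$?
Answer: $- \frac{90112715}{33144087421402} - \frac{7 i \sqrt{276985}}{33144087421402} \approx -2.7188 \cdot 10^{-6} - 1.1115 \cdot 10^{-10} i$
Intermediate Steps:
$U = 9 - \frac{i \sqrt{276985}}{35}$ ($U = 9 - \sqrt{-227 - \frac{436}{-490}} = 9 - \sqrt{-227 - - \frac{218}{245}} = 9 - \sqrt{-227 + \frac{218}{245}} = 9 - \sqrt{- \frac{55397}{245}} = 9 - \frac{i \sqrt{276985}}{35} \approx 9.0 - 15.037 i$)
$H = -9 + \frac{i \sqrt{276985}}{35}$ ($H = - (9 - \frac{i \sqrt{276985}}{35}) = -9 + \frac{i \sqrt{276985}}{35} \approx -9.0 + 15.037 i$)
$z{\left(L \right)} = -9 + \frac{i \sqrt{276985}}{35}$
$\frac{1}{\left(\left(-272750 + 188638\right) - 283686\right) + z{\left(d{\left(20,28 \right)} \right)}} = \frac{1}{\left(\left(-272750 + 188638\right) - 283686\right) - \left(9 - \frac{i \sqrt{276985}}{35}\right)} = \frac{1}{\left(-84112 - 283686\right) - \left(9 - \frac{i \sqrt{276985}}{35}\right)} = \frac{1}{-367798 - \left(9 - \frac{i \sqrt{276985}}{35}\right)} = \frac{1}{-367807 + \frac{i \sqrt{276985}}{35}}$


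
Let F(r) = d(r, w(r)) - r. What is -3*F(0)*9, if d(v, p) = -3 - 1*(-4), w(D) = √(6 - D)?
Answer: -27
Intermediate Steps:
d(v, p) = 1 (d(v, p) = -3 + 4 = 1)
F(r) = 1 - r
-3*F(0)*9 = -3*(1 - 1*0)*9 = -3*(1 + 0)*9 = -3*1*9 = -3*9 = -27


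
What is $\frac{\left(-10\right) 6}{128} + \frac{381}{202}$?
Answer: $\frac{4581}{3232} \approx 1.4174$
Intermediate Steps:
$\frac{\left(-10\right) 6}{128} + \frac{381}{202} = \left(-60\right) \frac{1}{128} + 381 \cdot \frac{1}{202} = - \frac{15}{32} + \frac{381}{202} = \frac{4581}{3232}$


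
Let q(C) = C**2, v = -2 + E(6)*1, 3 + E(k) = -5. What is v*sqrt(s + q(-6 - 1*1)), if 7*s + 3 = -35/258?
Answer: -5*sqrt(158359110)/903 ≈ -69.679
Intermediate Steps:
E(k) = -8 (E(k) = -3 - 5 = -8)
s = -809/1806 (s = -3/7 + (-35/258)/7 = -3/7 + (-35*1/258)/7 = -3/7 + (1/7)*(-35/258) = -3/7 - 5/258 = -809/1806 ≈ -0.44795)
v = -10 (v = -2 - 8*1 = -2 - 8 = -10)
v*sqrt(s + q(-6 - 1*1)) = -10*sqrt(-809/1806 + (-6 - 1*1)**2) = -10*sqrt(-809/1806 + (-6 - 1)**2) = -10*sqrt(-809/1806 + (-7)**2) = -10*sqrt(-809/1806 + 49) = -5*sqrt(158359110)/903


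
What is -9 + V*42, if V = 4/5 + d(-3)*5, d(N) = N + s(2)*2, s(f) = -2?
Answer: -7227/5 ≈ -1445.4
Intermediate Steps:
d(N) = -4 + N (d(N) = N - 2*2 = N - 4 = -4 + N)
V = -171/5 (V = 4/5 + (-4 - 3)*5 = 4*(⅕) - 7*5 = ⅘ - 35 = -171/5 ≈ -34.200)
-9 + V*42 = -9 - 171/5*42 = -9 - 7182/5 = -7227/5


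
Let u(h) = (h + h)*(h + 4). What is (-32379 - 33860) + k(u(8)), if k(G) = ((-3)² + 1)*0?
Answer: -66239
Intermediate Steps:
u(h) = 2*h*(4 + h) (u(h) = (2*h)*(4 + h) = 2*h*(4 + h))
k(G) = 0 (k(G) = (9 + 1)*0 = 10*0 = 0)
(-32379 - 33860) + k(u(8)) = (-32379 - 33860) + 0 = -66239 + 0 = -66239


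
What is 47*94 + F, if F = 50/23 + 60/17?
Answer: 1729668/391 ≈ 4423.7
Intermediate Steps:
F = 2230/391 (F = 50*(1/23) + 60*(1/17) = 50/23 + 60/17 = 2230/391 ≈ 5.7033)
47*94 + F = 47*94 + 2230/391 = 4418 + 2230/391 = 1729668/391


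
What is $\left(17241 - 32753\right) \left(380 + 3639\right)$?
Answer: $-62342728$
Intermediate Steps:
$\left(17241 - 32753\right) \left(380 + 3639\right) = \left(-15512\right) 4019 = -62342728$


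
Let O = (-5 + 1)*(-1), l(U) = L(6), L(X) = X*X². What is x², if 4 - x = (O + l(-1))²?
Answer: 2342172816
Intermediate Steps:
L(X) = X³
l(U) = 216 (l(U) = 6³ = 216)
O = 4 (O = -4*(-1) = 4)
x = -48396 (x = 4 - (4 + 216)² = 4 - 1*220² = 4 - 1*48400 = 4 - 48400 = -48396)
x² = (-48396)² = 2342172816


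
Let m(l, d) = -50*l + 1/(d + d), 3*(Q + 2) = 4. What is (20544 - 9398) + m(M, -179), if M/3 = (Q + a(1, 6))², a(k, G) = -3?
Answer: 9804901/1074 ≈ 9129.3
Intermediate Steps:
Q = -⅔ (Q = -2 + (⅓)*4 = -2 + 4/3 = -⅔ ≈ -0.66667)
M = 121/3 (M = 3*(-⅔ - 3)² = 3*(-11/3)² = 3*(121/9) = 121/3 ≈ 40.333)
m(l, d) = 1/(2*d) - 50*l (m(l, d) = -50*l + 1/(2*d) = 1/(2*d) - 50*l)
(20544 - 9398) + m(M, -179) = (20544 - 9398) + ((½)/(-179) - 50*121/3) = 11146 + ((½)*(-1/179) - 6050/3) = 11146 + (-1/358 - 6050/3) = 11146 - 2165903/1074 = 9804901/1074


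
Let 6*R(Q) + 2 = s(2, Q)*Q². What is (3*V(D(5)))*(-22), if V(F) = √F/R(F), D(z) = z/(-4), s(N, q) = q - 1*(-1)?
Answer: 1408*I*√5/17 ≈ 185.2*I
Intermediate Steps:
s(N, q) = 1 + q (s(N, q) = q + 1 = 1 + q)
R(Q) = -⅓ + Q²*(1 + Q)/6 (R(Q) = -⅓ + ((1 + Q)*Q²)/6 = -⅓ + (Q²*(1 + Q))/6 = -⅓ + Q²*(1 + Q)/6)
D(z) = -z/4 (D(z) = z*(-¼) = -z/4)
V(F) = √F/(-⅓ + F²*(1 + F)/6)
(3*V(D(5)))*(-22) = (3*(6*√(-¼*5)/(-2 + (-¼*5)²*(1 - ¼*5))))*(-22) = (3*(6*√(-5/4)/(-2 + (-5/4)²*(1 - 5/4))))*(-22) = (3*(6*(I*√5/2)/(-2 + (25/16)*(-¼))))*(-22) = (3*(6*(I*√5/2)/(-2 - 25/64)))*(-22) = (3*(6*(I*√5/2)/(-153/64)))*(-22) = (3*(6*(I*√5/2)*(-64/153)))*(-22) = (3*(-64*I*√5/51))*(-22) = -64*I*√5/17*(-22) = 1408*I*√5/17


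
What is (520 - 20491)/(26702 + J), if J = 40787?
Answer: -19971/67489 ≈ -0.29591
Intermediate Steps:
(520 - 20491)/(26702 + J) = (520 - 20491)/(26702 + 40787) = -19971/67489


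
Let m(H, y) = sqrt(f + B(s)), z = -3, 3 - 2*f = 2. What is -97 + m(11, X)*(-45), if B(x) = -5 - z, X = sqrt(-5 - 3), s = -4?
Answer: -97 - 45*I*sqrt(6)/2 ≈ -97.0 - 55.114*I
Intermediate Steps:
f = 1/2 (f = 3/2 - 1/2*2 = 3/2 - 1 = 1/2 ≈ 0.50000)
X = 2*I*sqrt(2) (X = sqrt(-8) = 2*I*sqrt(2) ≈ 2.8284*I)
B(x) = -2 (B(x) = -5 - 1*(-3) = -5 + 3 = -2)
m(H, y) = I*sqrt(6)/2 (m(H, y) = sqrt(1/2 - 2) = sqrt(-3/2) = I*sqrt(6)/2)
-97 + m(11, X)*(-45) = -97 + (I*sqrt(6)/2)*(-45) = -97 - 45*I*sqrt(6)/2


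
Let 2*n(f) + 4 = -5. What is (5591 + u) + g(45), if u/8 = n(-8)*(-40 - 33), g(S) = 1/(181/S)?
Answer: 1487684/181 ≈ 8219.3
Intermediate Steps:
g(S) = S/181
n(f) = -9/2 (n(f) = -2 + (½)*(-5) = -2 - 5/2 = -9/2)
u = 2628 (u = 8*(-9*(-40 - 33)/2) = 8*(-9/2*(-73)) = 8*(657/2) = 2628)
(5591 + u) + g(45) = (5591 + 2628) + (1/181)*45 = 8219 + 45/181 = 1487684/181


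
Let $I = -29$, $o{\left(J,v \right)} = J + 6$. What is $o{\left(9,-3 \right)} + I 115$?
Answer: $-3320$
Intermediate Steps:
$o{\left(J,v \right)} = 6 + J$
$o{\left(9,-3 \right)} + I 115 = \left(6 + 9\right) - 3335 = 15 - 3335 = -3320$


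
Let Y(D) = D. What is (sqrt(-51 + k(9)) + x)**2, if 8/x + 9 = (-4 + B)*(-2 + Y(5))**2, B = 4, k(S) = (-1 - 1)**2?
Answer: (8 - 9*I*sqrt(47))**2/81 ≈ -46.21 - 12.188*I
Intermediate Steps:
k(S) = 4 (k(S) = (-2)**2 = 4)
x = -8/9 (x = 8/(-9 + (-4 + 4)*(-2 + 5)**2) = 8/(-9 + 0*3**2) = 8/(-9 + 0*9) = 8/(-9 + 0) = 8/(-9) = 8*(-1/9) = -8/9 ≈ -0.88889)
(sqrt(-51 + k(9)) + x)**2 = (sqrt(-51 + 4) - 8/9)**2 = (sqrt(-47) - 8/9)**2 = (I*sqrt(47) - 8/9)**2 = (-8/9 + I*sqrt(47))**2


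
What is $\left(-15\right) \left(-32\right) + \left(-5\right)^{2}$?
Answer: $505$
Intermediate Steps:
$\left(-15\right) \left(-32\right) + \left(-5\right)^{2} = 480 + 25 = 505$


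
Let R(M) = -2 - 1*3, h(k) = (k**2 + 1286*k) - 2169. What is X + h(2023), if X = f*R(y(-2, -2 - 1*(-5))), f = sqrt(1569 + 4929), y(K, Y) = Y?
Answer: 6691938 - 285*sqrt(2) ≈ 6.6915e+6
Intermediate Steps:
h(k) = -2169 + k**2 + 1286*k
R(M) = -5 (R(M) = -2 - 3 = -5)
f = 57*sqrt(2) (f = sqrt(6498) = 57*sqrt(2) ≈ 80.610)
X = -285*sqrt(2) (X = (57*sqrt(2))*(-5) = -285*sqrt(2) ≈ -403.05)
X + h(2023) = -285*sqrt(2) + (-2169 + 2023**2 + 1286*2023) = -285*sqrt(2) + (-2169 + 4092529 + 2601578) = -285*sqrt(2) + 6691938 = 6691938 - 285*sqrt(2)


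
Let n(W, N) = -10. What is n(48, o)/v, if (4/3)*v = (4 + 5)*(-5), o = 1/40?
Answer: 8/27 ≈ 0.29630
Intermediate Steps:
o = 1/40 ≈ 0.025000
v = -135/4 (v = 3*((4 + 5)*(-5))/4 = 3*(9*(-5))/4 = (¾)*(-45) = -135/4 ≈ -33.750)
n(48, o)/v = -10/(-135/4) = -10*(-4/135) = 8/27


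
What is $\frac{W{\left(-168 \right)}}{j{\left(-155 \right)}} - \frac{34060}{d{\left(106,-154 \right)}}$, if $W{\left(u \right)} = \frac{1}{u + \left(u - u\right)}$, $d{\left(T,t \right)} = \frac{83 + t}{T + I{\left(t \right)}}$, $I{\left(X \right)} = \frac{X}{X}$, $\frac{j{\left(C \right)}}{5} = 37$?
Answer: $\frac{113268573529}{2206680} \approx 51330.0$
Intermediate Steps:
$j{\left(C \right)} = 185$ ($j{\left(C \right)} = 5 \cdot 37 = 185$)
$I{\left(X \right)} = 1$
$d{\left(T,t \right)} = \frac{83 + t}{1 + T}$ ($d{\left(T,t \right)} = \frac{83 + t}{T + 1} = \frac{83 + t}{1 + T}$)
$W{\left(u \right)} = \frac{1}{u}$ ($W{\left(u \right)} = \frac{1}{u + 0} = \frac{1}{u}$)
$\frac{W{\left(-168 \right)}}{j{\left(-155 \right)}} - \frac{34060}{d{\left(106,-154 \right)}} = \frac{1}{\left(-168\right) 185} - \frac{34060}{\frac{1}{1 + 106} \left(83 - 154\right)} = \left(- \frac{1}{168}\right) \frac{1}{185} - \frac{34060}{\frac{1}{107} \left(-71\right)} = - \frac{1}{31080} - \frac{34060}{\frac{1}{107} \left(-71\right)} = - \frac{1}{31080} - \frac{34060}{- \frac{71}{107}} = - \frac{1}{31080} - - \frac{3644420}{71} = - \frac{1}{31080} + \frac{3644420}{71} = \frac{113268573529}{2206680}$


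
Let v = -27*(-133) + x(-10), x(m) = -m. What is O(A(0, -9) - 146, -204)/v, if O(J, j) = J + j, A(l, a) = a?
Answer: -359/3601 ≈ -0.099694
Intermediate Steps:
v = 3601 (v = -27*(-133) - 1*(-10) = 3591 + 10 = 3601)
O(A(0, -9) - 146, -204)/v = ((-9 - 146) - 204)/3601 = (-155 - 204)*(1/3601) = -359*1/3601 = -359/3601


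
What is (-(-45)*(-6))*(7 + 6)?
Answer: -3510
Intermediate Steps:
(-(-45)*(-6))*(7 + 6) = -45*6*13 = -270*13 = -3510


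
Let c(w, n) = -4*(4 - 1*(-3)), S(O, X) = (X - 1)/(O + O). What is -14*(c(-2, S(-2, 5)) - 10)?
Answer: 532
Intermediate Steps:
S(O, X) = (-1 + X)/(2*O) (S(O, X) = (-1 + X)/((2*O)) = (-1 + X)*(1/(2*O)) = (-1 + X)/(2*O))
c(w, n) = -28 (c(w, n) = -4*(4 + 3) = -4*7 = -28)
-14*(c(-2, S(-2, 5)) - 10) = -14*(-28 - 10) = -14*(-38) = 532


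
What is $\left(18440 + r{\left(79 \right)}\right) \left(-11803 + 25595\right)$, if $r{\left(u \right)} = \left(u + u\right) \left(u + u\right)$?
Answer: $598627968$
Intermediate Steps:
$r{\left(u \right)} = 4 u^{2}$ ($r{\left(u \right)} = 2 u 2 u = 4 u^{2}$)
$\left(18440 + r{\left(79 \right)}\right) \left(-11803 + 25595\right) = \left(18440 + 4 \cdot 79^{2}\right) \left(-11803 + 25595\right) = \left(18440 + 4 \cdot 6241\right) 13792 = \left(18440 + 24964\right) 13792 = 43404 \cdot 13792 = 598627968$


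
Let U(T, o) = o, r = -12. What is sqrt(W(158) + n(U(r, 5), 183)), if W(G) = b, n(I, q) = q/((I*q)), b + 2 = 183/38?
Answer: sqrt(108870)/190 ≈ 1.7366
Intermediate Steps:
b = 107/38 (b = -2 + 183/38 = 107/38 ≈ 2.8158)
n(I, q) = 1/I (n(I, q) = q*(1/(I*q)) = 1/I)
W(G) = 107/38
sqrt(W(158) + n(U(r, 5), 183)) = sqrt(107/38 + 1/5) = sqrt(573/190) = sqrt(108870)/190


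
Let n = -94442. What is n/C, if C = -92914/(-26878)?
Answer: -1269206038/46457 ≈ -27320.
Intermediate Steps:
C = 46457/13439 (C = -92914*(-1/26878) = 46457/13439 ≈ 3.4569)
n/C = -94442/46457/13439 = -94442*13439/46457 = -1269206038/46457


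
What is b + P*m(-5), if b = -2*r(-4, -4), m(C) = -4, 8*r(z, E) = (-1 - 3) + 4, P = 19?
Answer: -76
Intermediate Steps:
r(z, E) = 0 (r(z, E) = ((-1 - 3) + 4)/8 = (-4 + 4)/8 = (⅛)*0 = 0)
b = 0 (b = -2*0 = 0)
b + P*m(-5) = 0 + 19*(-4) = 0 - 76 = -76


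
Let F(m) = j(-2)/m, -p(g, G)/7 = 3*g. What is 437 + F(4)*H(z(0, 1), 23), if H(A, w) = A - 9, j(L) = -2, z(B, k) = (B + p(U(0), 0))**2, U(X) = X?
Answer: 883/2 ≈ 441.50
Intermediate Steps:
p(g, G) = -21*g
z(B, k) = B**2 (z(B, k) = (B - 21*0)**2 = (B + 0)**2 = B**2)
F(m) = -2/m
H(A, w) = -9 + A
437 + F(4)*H(z(0, 1), 23) = 437 + (-2/4)*(-9 + 0**2) = 437 + (-2*1/4)*(-9 + 0) = 437 - 1/2*(-9) = 437 + 9/2 = 883/2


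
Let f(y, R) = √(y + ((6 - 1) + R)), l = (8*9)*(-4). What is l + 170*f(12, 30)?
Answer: -288 + 170*√47 ≈ 877.46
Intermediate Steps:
l = -288 (l = 72*(-4) = -288)
f(y, R) = √(5 + R + y) (f(y, R) = √(y + (5 + R)) = √(5 + R + y))
l + 170*f(12, 30) = -288 + 170*√(5 + 30 + 12) = -288 + 170*√47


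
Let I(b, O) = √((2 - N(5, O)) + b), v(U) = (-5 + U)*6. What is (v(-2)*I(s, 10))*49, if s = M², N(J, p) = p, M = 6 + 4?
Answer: -4116*√23 ≈ -19740.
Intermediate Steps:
M = 10
s = 100 (s = 10² = 100)
v(U) = -30 + 6*U
I(b, O) = √(2 + b - O) (I(b, O) = √((2 - O) + b) = √(2 + b - O))
(v(-2)*I(s, 10))*49 = ((-30 + 6*(-2))*√(2 + 100 - 1*10))*49 = ((-30 - 12)*√(2 + 100 - 10))*49 = -84*√23*49 = -4116*√23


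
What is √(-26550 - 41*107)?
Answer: I*√30937 ≈ 175.89*I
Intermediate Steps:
√(-26550 - 41*107) = √(-26550 - 4387) = √(-30937) = I*√30937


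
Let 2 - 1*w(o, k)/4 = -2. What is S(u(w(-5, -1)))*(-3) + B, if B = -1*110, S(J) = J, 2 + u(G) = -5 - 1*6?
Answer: -71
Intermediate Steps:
w(o, k) = 16 (w(o, k) = 8 - 4*(-2) = 8 + 8 = 16)
u(G) = -13 (u(G) = -2 + (-5 - 1*6) = -2 + (-5 - 6) = -2 - 11 = -13)
B = -110
S(u(w(-5, -1)))*(-3) + B = -13*(-3) - 110 = 39 - 110 = -71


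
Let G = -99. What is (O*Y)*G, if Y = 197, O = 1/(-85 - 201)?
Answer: 1773/26 ≈ 68.192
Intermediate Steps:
O = -1/286 (O = 1/(-286) = -1/286 ≈ -0.0034965)
(O*Y)*G = -1/286*197*(-99) = -197/286*(-99) = 1773/26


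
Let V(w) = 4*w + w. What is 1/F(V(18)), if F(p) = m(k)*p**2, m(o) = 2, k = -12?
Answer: 1/16200 ≈ 6.1728e-5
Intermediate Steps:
V(w) = 5*w
F(p) = 2*p**2
1/F(V(18)) = 1/(2*(5*18)**2) = 1/(2*90**2) = 1/(2*8100) = 1/16200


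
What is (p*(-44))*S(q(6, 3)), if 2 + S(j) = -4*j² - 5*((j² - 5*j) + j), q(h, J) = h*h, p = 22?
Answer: 10595728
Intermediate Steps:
q(h, J) = h²
S(j) = -2 - 9*j² + 20*j (S(j) = -2 + (-4*j² - 5*((j² - 5*j) + j)) = -2 + (-4*j² - 5*(j² - 4*j)) = -2 + (-4*j² + (-5*j² + 20*j)) = -2 + (-9*j² + 20*j) = -2 - 9*j² + 20*j)
(p*(-44))*S(q(6, 3)) = (22*(-44))*(-2 - 9*(6²)² + 20*6²) = -968*(-2 - 9*36² + 20*36) = -968*(-2 - 9*1296 + 720) = -968*(-2 - 11664 + 720) = -968*(-10946) = 10595728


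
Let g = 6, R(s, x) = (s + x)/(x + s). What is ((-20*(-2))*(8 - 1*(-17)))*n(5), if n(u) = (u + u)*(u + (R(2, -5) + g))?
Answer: 120000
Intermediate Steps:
R(s, x) = 1 (R(s, x) = (s + x)/(s + x) = 1)
n(u) = 2*u*(7 + u) (n(u) = (u + u)*(u + (1 + 6)) = (2*u)*(u + 7) = (2*u)*(7 + u) = 2*u*(7 + u))
((-20*(-2))*(8 - 1*(-17)))*n(5) = ((-20*(-2))*(8 - 1*(-17)))*(2*5*(7 + 5)) = (40*(8 + 17))*(2*5*12) = (40*25)*120 = 1000*120 = 120000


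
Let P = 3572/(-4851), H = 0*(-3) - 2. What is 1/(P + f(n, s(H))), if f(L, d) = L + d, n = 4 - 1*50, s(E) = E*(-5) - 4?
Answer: -4851/197612 ≈ -0.024548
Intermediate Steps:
H = -2 (H = 0 - 2 = -2)
s(E) = -4 - 5*E (s(E) = -5*E - 4 = -4 - 5*E)
n = -46 (n = 4 - 50 = -46)
P = -3572/4851 (P = 3572*(-1/4851) = -3572/4851 ≈ -0.73634)
1/(P + f(n, s(H))) = 1/(-3572/4851 + (-46 + (-4 - 5*(-2)))) = 1/(-3572/4851 + (-46 + (-4 + 10))) = 1/(-3572/4851 + (-46 + 6)) = 1/(-3572/4851 - 40) = 1/(-197612/4851) = -4851/197612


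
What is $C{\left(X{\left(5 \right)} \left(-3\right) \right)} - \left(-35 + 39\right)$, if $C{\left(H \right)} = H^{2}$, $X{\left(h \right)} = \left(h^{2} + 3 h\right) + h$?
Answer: $18221$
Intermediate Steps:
$X{\left(h \right)} = h^{2} + 4 h$
$C{\left(X{\left(5 \right)} \left(-3\right) \right)} - \left(-35 + 39\right) = \left(5 \left(4 + 5\right) \left(-3\right)\right)^{2} - \left(-35 + 39\right) = \left(5 \cdot 9 \left(-3\right)\right)^{2} - 4 = \left(45 \left(-3\right)\right)^{2} - 4 = \left(-135\right)^{2} - 4 = 18225 - 4 = 18221$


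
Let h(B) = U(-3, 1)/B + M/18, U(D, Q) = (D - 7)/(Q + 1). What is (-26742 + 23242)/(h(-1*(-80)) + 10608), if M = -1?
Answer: -100800/305507 ≈ -0.32994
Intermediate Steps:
U(D, Q) = (-7 + D)/(1 + Q)
h(B) = -1/18 - 5/B (h(B) = ((-7 - 3)/(1 + 1))/B - 1/18 = (-10/2)/B - 1*1/18 = ((½)*(-10))/B - 1/18 = -5/B - 1/18 = -1/18 - 5/B)
(-26742 + 23242)/(h(-1*(-80)) + 10608) = (-26742 + 23242)/((-90 - (-1)*(-80))/(18*((-1*(-80)))) + 10608) = -3500/((1/18)*(-90 - 1*80)/80 + 10608) = -3500/((1/18)*(1/80)*(-90 - 80) + 10608) = -3500/((1/18)*(1/80)*(-170) + 10608) = -3500/(-17/144 + 10608) = -3500/1527535/144 = -3500*144/1527535 = -100800/305507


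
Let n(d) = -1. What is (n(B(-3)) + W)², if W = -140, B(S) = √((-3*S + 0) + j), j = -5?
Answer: 19881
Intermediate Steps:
B(S) = √(-5 - 3*S) (B(S) = √((-3*S + 0) - 5) = √(-3*S - 5) = √(-5 - 3*S))
(n(B(-3)) + W)² = (-1 - 140)² = (-141)² = 19881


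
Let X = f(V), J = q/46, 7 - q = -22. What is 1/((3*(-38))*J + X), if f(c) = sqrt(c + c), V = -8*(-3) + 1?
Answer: -38019/2705959 - 2645*sqrt(2)/2705959 ≈ -0.015432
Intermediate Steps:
q = 29 (q = 7 - 1*(-22) = 7 + 22 = 29)
J = 29/46 ≈ 0.63043
V = 25 (V = 24 + 1 = 25)
f(c) = sqrt(2)*sqrt(c) (f(c) = sqrt(2*c) = sqrt(2)*sqrt(c))
X = 5*sqrt(2) (X = sqrt(2)*sqrt(25) = sqrt(2)*5 = 5*sqrt(2) ≈ 7.0711)
1/((3*(-38))*J + X) = 1/((3*(-38))*(29/46) + 5*sqrt(2)) = 1/(-114*29/46 + 5*sqrt(2)) = 1/(-1653/23 + 5*sqrt(2))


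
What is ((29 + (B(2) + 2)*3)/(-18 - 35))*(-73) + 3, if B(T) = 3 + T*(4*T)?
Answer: 6875/53 ≈ 129.72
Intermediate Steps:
B(T) = 3 + 4*T²
((29 + (B(2) + 2)*3)/(-18 - 35))*(-73) + 3 = ((29 + ((3 + 4*2²) + 2)*3)/(-18 - 35))*(-73) + 3 = ((29 + ((3 + 4*4) + 2)*3)/(-53))*(-73) + 3 = ((29 + ((3 + 16) + 2)*3)*(-1/53))*(-73) + 3 = ((29 + (19 + 2)*3)*(-1/53))*(-73) + 3 = ((29 + 21*3)*(-1/53))*(-73) + 3 = ((29 + 63)*(-1/53))*(-73) + 3 = (92*(-1/53))*(-73) + 3 = -92/53*(-73) + 3 = 6716/53 + 3 = 6875/53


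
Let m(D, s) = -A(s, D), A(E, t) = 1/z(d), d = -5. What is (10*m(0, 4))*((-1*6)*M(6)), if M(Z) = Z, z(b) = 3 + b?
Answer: -180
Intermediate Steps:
A(E, t) = -½ (A(E, t) = 1/(3 - 5) = 1/(-2) = -½)
m(D, s) = ½ (m(D, s) = -1*(-½) = ½)
(10*m(0, 4))*((-1*6)*M(6)) = (10*(½))*(-1*6*6) = 5*(-6*6) = 5*(-36) = -180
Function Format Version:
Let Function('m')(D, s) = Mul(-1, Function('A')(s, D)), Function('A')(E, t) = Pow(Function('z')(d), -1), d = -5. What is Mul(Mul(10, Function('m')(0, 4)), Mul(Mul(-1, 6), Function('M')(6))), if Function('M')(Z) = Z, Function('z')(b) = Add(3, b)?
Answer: -180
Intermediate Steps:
Function('A')(E, t) = Rational(-1, 2) (Function('A')(E, t) = Pow(Add(3, -5), -1) = Pow(-2, -1) = Rational(-1, 2))
Function('m')(D, s) = Rational(1, 2) (Function('m')(D, s) = Mul(-1, Rational(-1, 2)) = Rational(1, 2))
Mul(Mul(10, Function('m')(0, 4)), Mul(Mul(-1, 6), Function('M')(6))) = Mul(Mul(10, Rational(1, 2)), Mul(Mul(-1, 6), 6)) = Mul(5, Mul(-6, 6)) = Mul(5, -36) = -180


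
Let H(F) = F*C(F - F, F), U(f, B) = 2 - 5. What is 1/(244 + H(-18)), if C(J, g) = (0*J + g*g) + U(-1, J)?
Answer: -1/5534 ≈ -0.00018070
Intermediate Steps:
U(f, B) = -3
C(J, g) = -3 + g² (C(J, g) = (0*J + g*g) - 3 = (0 + g²) - 3 = g² - 3 = -3 + g²)
H(F) = F*(-3 + F²)
1/(244 + H(-18)) = 1/(244 - 18*(-3 + (-18)²)) = 1/(244 - 18*(-3 + 324)) = 1/(244 - 18*321) = 1/(244 - 5778) = 1/(-5534) = -1/5534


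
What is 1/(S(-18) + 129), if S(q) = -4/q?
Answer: 9/1163 ≈ 0.0077386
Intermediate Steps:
1/(S(-18) + 129) = 1/(-4/(-18) + 129) = 1/(-4*(-1/18) + 129) = 1/(2/9 + 129) = 1/(1163/9) = 9/1163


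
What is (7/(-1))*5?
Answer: -35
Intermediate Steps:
(7/(-1))*5 = -1*7*5 = -7*5 = -35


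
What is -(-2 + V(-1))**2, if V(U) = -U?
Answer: -1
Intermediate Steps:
-(-2 + V(-1))**2 = -(-2 - 1*(-1))**2 = -(-2 + 1)**2 = -1*(-1)**2 = -1*1 = -1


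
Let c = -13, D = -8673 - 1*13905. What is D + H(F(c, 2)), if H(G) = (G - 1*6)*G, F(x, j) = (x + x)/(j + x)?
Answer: -2732978/121 ≈ -22587.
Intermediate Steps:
D = -22578 (D = -8673 - 13905 = -22578)
F(x, j) = 2*x/(j + x) (F(x, j) = (2*x)/(j + x) = 2*x/(j + x))
H(G) = G*(-6 + G) (H(G) = (G - 6)*G = (-6 + G)*G = G*(-6 + G))
D + H(F(c, 2)) = -22578 + (2*(-13)/(2 - 13))*(-6 + 2*(-13)/(2 - 13)) = -22578 + (2*(-13)/(-11))*(-6 + 2*(-13)/(-11)) = -22578 + (2*(-13)*(-1/11))*(-6 + 2*(-13)*(-1/11)) = -22578 + 26*(-6 + 26/11)/11 = -22578 + (26/11)*(-40/11) = -22578 - 1040/121 = -2732978/121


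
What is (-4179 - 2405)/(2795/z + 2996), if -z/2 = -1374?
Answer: -18092832/8235803 ≈ -2.1968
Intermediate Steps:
z = 2748 (z = -2*(-1374) = 2748)
(-4179 - 2405)/(2795/z + 2996) = (-4179 - 2405)/(2795/2748 + 2996) = -6584/(2795*(1/2748) + 2996) = -6584/(2795/2748 + 2996) = -6584/8235803/2748 = -6584*2748/8235803 = -18092832/8235803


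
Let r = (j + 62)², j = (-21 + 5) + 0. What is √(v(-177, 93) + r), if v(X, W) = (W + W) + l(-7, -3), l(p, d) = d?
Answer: 11*√19 ≈ 47.948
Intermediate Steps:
j = -16 (j = -16 + 0 = -16)
r = 2116 (r = (-16 + 62)² = 46² = 2116)
v(X, W) = -3 + 2*W (v(X, W) = (W + W) - 3 = 2*W - 3 = -3 + 2*W)
√(v(-177, 93) + r) = √((-3 + 2*93) + 2116) = √((-3 + 186) + 2116) = √(183 + 2116) = √2299 = 11*√19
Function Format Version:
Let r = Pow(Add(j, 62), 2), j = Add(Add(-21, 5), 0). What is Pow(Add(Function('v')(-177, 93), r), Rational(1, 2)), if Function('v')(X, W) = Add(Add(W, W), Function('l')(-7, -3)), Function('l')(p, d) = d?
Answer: Mul(11, Pow(19, Rational(1, 2))) ≈ 47.948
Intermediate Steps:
j = -16 (j = Add(-16, 0) = -16)
r = 2116 (r = Pow(Add(-16, 62), 2) = Pow(46, 2) = 2116)
Function('v')(X, W) = Add(-3, Mul(2, W)) (Function('v')(X, W) = Add(Add(W, W), -3) = Add(Mul(2, W), -3) = Add(-3, Mul(2, W)))
Pow(Add(Function('v')(-177, 93), r), Rational(1, 2)) = Pow(Add(Add(-3, Mul(2, 93)), 2116), Rational(1, 2)) = Pow(Add(Add(-3, 186), 2116), Rational(1, 2)) = Pow(Add(183, 2116), Rational(1, 2)) = Pow(2299, Rational(1, 2)) = Mul(11, Pow(19, Rational(1, 2)))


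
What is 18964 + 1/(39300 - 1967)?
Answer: 707983013/37333 ≈ 18964.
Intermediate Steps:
18964 + 1/(39300 - 1967) = 18964 + 1/37333 = 707983013/37333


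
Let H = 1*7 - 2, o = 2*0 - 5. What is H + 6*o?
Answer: -25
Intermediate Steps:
o = -5 (o = 0 - 5 = -5)
H = 5 (H = 7 - 2 = 5)
H + 6*o = 5 + 6*(-5) = 5 - 30 = -25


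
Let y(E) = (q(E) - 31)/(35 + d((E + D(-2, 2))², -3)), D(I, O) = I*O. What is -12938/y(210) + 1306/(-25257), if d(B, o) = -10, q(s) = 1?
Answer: 272311249/25257 ≈ 10782.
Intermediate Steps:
y(E) = -6/5 (y(E) = (1 - 31)/(35 - 10) = -30/25 = -30*1/25 = -6/5)
-12938/y(210) + 1306/(-25257) = -12938/(-6/5) + 1306/(-25257) = -12938*(-⅚) + 1306*(-1/25257) = 32345/3 - 1306/25257 = 272311249/25257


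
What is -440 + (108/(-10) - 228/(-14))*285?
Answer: 7864/7 ≈ 1123.4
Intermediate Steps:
-440 + (108/(-10) - 228/(-14))*285 = -440 + (108*(-1/10) - 228*(-1/14))*285 = -440 + (-54/5 + 114/7)*285 = -440 + (192/35)*285 = -440 + 10944/7 = 7864/7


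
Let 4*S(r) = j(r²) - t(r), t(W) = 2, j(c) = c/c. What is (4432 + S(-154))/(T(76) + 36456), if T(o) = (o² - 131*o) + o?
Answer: 5909/43136 ≈ 0.13699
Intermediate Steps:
j(c) = 1
T(o) = o² - 130*o
S(r) = -¼ (S(r) = (1 - 1*2)/4 = (1 - 2)/4 = (¼)*(-1) = -¼)
(4432 + S(-154))/(T(76) + 36456) = (4432 - ¼)/(76*(-130 + 76) + 36456) = 17727/(4*(76*(-54) + 36456)) = 17727/(4*(-4104 + 36456)) = (17727/4)/32352 = (17727/4)*(1/32352) = 5909/43136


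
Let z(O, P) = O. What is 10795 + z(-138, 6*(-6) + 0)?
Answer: 10657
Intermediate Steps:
10795 + z(-138, 6*(-6) + 0) = 10795 - 138 = 10657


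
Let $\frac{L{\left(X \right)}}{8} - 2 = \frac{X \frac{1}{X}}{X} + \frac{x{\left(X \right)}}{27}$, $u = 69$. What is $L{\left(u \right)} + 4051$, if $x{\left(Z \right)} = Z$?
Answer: $\frac{846125}{207} \approx 4087.6$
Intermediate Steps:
$L{\left(X \right)} = 16 + \frac{8}{X} + \frac{8 X}{27}$ ($L{\left(X \right)} = 16 + 8 \left(\frac{X \frac{1}{X}}{X} + \frac{X}{27}\right) = 16 + 8 \left(1 \frac{1}{X} + X \frac{1}{27}\right) = 16 + 8 \left(\frac{1}{X} + \frac{X}{27}\right) = 16 + \left(\frac{8}{X} + \frac{8 X}{27}\right) = 16 + \frac{8}{X} + \frac{8 X}{27}$)
$L{\left(u \right)} + 4051 = \left(16 + \frac{8}{69} + \frac{8}{27} \cdot 69\right) + 4051 = \left(16 + 8 \cdot \frac{1}{69} + \frac{184}{9}\right) + 4051 = \left(16 + \frac{8}{69} + \frac{184}{9}\right) + 4051 = \frac{7568}{207} + 4051 = \frac{846125}{207}$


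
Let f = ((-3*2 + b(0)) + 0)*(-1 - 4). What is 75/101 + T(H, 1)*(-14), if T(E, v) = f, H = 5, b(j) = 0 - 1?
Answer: -49415/101 ≈ -489.26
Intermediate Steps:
b(j) = -1
f = 35 (f = ((-3*2 - 1) + 0)*(-1 - 4) = ((-6 - 1) + 0)*(-5) = (-7 + 0)*(-5) = -7*(-5) = 35)
T(E, v) = 35
75/101 + T(H, 1)*(-14) = 75/101 + 35*(-14) = 75*(1/101) - 490 = 75/101 - 490 = -49415/101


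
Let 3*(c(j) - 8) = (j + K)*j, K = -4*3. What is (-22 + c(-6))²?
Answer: 484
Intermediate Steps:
K = -12
c(j) = 8 + j*(-12 + j)/3 (c(j) = 8 + ((j - 12)*j)/3 = 8 + ((-12 + j)*j)/3 = 8 + (j*(-12 + j))/3 = 8 + j*(-12 + j)/3)
(-22 + c(-6))² = (-22 + (8 - 4*(-6) + (⅓)*(-6)²))² = (-22 + (8 + 24 + (⅓)*36))² = (-22 + (8 + 24 + 12))² = (-22 + 44)² = 22² = 484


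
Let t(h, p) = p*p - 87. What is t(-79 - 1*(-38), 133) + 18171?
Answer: 35773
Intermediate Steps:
t(h, p) = -87 + p² (t(h, p) = p² - 87 = -87 + p²)
t(-79 - 1*(-38), 133) + 18171 = (-87 + 133²) + 18171 = (-87 + 17689) + 18171 = 17602 + 18171 = 35773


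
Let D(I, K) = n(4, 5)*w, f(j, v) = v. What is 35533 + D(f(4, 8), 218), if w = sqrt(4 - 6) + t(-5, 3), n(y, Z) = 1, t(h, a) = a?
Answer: 35536 + I*sqrt(2) ≈ 35536.0 + 1.4142*I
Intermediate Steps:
w = 3 + I*sqrt(2) (w = sqrt(4 - 6) + 3 = sqrt(-2) + 3 = I*sqrt(2) + 3 = 3 + I*sqrt(2) ≈ 3.0 + 1.4142*I)
D(I, K) = 3 + I*sqrt(2) (D(I, K) = 1*(3 + I*sqrt(2)) = 3 + I*sqrt(2))
35533 + D(f(4, 8), 218) = 35533 + (3 + I*sqrt(2)) = 35536 + I*sqrt(2)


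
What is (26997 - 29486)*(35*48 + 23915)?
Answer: -63705955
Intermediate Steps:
(26997 - 29486)*(35*48 + 23915) = -2489*(1680 + 23915) = -2489*25595 = -63705955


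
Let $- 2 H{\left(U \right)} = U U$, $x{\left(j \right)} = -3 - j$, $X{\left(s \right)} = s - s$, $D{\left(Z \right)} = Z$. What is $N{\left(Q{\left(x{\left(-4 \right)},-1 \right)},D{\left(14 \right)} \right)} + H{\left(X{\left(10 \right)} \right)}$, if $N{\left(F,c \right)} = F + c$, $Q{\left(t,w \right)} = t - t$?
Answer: $14$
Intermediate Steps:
$X{\left(s \right)} = 0$
$Q{\left(t,w \right)} = 0$
$H{\left(U \right)} = - \frac{U^{2}}{2}$ ($H{\left(U \right)} = - \frac{U U}{2} = - \frac{U^{2}}{2}$)
$N{\left(Q{\left(x{\left(-4 \right)},-1 \right)},D{\left(14 \right)} \right)} + H{\left(X{\left(10 \right)} \right)} = \left(0 + 14\right) - \frac{0^{2}}{2} = 14 - 0 = 14 + 0 = 14$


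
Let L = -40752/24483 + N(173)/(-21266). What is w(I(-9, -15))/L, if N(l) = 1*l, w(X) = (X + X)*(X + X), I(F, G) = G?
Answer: -156196643400/290289197 ≈ -538.07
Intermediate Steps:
w(X) = 4*X² (w(X) = (2*X)*(2*X) = 4*X²)
N(l) = l
L = -290289197/173551826 (L = -40752/24483 + 173/(-21266) = -40752*1/24483 + 173*(-1/21266) = -13584/8161 - 173/21266 = -290289197/173551826 ≈ -1.6726)
w(I(-9, -15))/L = (4*(-15)²)/(-290289197/173551826) = (4*225)*(-173551826/290289197) = 900*(-173551826/290289197) = -156196643400/290289197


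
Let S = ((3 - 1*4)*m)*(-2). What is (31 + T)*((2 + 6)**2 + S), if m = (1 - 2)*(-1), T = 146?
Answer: 11682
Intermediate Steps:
m = 1 (m = -1*(-1) = 1)
S = 2 (S = ((3 - 1*4)*1)*(-2) = ((3 - 4)*1)*(-2) = -1*1*(-2) = -1*(-2) = 2)
(31 + T)*((2 + 6)**2 + S) = (31 + 146)*((2 + 6)**2 + 2) = 177*(8**2 + 2) = 177*(64 + 2) = 177*66 = 11682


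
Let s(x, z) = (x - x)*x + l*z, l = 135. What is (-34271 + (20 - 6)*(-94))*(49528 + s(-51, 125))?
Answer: -2363083561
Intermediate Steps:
s(x, z) = 135*z (s(x, z) = (x - x)*x + 135*z = 0*x + 135*z = 0 + 135*z = 135*z)
(-34271 + (20 - 6)*(-94))*(49528 + s(-51, 125)) = (-34271 + (20 - 6)*(-94))*(49528 + 135*125) = (-34271 + 14*(-94))*(49528 + 16875) = (-34271 - 1316)*66403 = -35587*66403 = -2363083561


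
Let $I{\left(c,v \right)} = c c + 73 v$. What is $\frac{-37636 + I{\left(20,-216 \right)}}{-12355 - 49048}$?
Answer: $\frac{53004}{61403} \approx 0.86322$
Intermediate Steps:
$I{\left(c,v \right)} = c^{2} + 73 v$
$\frac{-37636 + I{\left(20,-216 \right)}}{-12355 - 49048} = \frac{-37636 + \left(20^{2} + 73 \left(-216\right)\right)}{-12355 - 49048} = \frac{-37636 + \left(400 - 15768\right)}{-61403} = \left(-37636 - 15368\right) \left(- \frac{1}{61403}\right) = \left(-53004\right) \left(- \frac{1}{61403}\right) = \frac{53004}{61403}$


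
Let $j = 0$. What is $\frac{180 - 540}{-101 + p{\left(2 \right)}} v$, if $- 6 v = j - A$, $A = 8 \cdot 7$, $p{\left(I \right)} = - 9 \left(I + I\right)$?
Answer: $\frac{3360}{137} \approx 24.526$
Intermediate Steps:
$p{\left(I \right)} = - 18 I$ ($p{\left(I \right)} = - 9 \cdot 2 I = - 18 I$)
$A = 56$
$v = \frac{28}{3}$ ($v = - \frac{0 - 56}{6} = \left(- \frac{1}{6}\right) \left(-56\right) = \frac{28}{3} \approx 9.3333$)
$\frac{180 - 540}{-101 + p{\left(2 \right)}} v = \frac{180 - 540}{-101 - 36} \cdot \frac{28}{3} = - \frac{360}{-137} \cdot \frac{28}{3} = \left(-360\right) \left(- \frac{1}{137}\right) \frac{28}{3} = \frac{360}{137} \cdot \frac{28}{3} = \frac{3360}{137}$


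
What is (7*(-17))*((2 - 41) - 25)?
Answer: 7616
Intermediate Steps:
(7*(-17))*((2 - 41) - 25) = -119*(-39 - 25) = -119*(-64) = 7616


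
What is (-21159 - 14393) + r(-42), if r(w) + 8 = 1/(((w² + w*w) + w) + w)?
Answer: -122468639/3444 ≈ -35560.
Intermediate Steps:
r(w) = -8 + 1/(2*w + 2*w²) (r(w) = -8 + 1/(((w² + w*w) + w) + w) = -8 + 1/(((w² + w²) + w) + w) = -8 + 1/((2*w² + w) + w) = -8 + 1/((w + 2*w²) + w) = -8 + 1/(2*w + 2*w²))
(-21159 - 14393) + r(-42) = (-21159 - 14393) + (½)*(1 - 16*(-42) - 16*(-42)²)/(-42*(1 - 42)) = -35552 + (½)*(-1/42)*(1 + 672 - 16*1764)/(-41) = -35552 + (½)*(-1/42)*(-1/41)*(1 + 672 - 28224) = -35552 + (½)*(-1/42)*(-1/41)*(-27551) = -35552 - 27551/3444 = -122468639/3444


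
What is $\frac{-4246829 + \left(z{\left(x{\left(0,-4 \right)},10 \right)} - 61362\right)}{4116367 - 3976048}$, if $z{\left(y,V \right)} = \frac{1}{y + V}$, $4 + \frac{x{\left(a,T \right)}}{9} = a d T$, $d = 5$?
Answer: $- \frac{112012967}{3648294} \approx -30.703$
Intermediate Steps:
$x{\left(a,T \right)} = -36 + 45 T a$ ($x{\left(a,T \right)} = -36 + 9 a 5 T = -36 + 9 \cdot 5 a T = -36 + 9 \cdot 5 T a = -36 + 45 T a$)
$z{\left(y,V \right)} = \frac{1}{V + y}$
$\frac{-4246829 + \left(z{\left(x{\left(0,-4 \right)},10 \right)} - 61362\right)}{4116367 - 3976048} = \frac{-4246829 + \left(\frac{1}{10 - \left(36 + 180 \cdot 0\right)} - 61362\right)}{4116367 - 3976048} = \frac{-4246829 - \left(61362 - \frac{1}{10 + \left(-36 + 0\right)}\right)}{140319} = \left(-4246829 - \left(61362 - \frac{1}{10 - 36}\right)\right) \frac{1}{140319} = \left(-4246829 - \left(61362 - \frac{1}{-26}\right)\right) \frac{1}{140319} = \left(-4246829 - \frac{1595413}{26}\right) \frac{1}{140319} = \left(- \frac{112012967}{26}\right) \frac{1}{140319} = - \frac{112012967}{3648294}$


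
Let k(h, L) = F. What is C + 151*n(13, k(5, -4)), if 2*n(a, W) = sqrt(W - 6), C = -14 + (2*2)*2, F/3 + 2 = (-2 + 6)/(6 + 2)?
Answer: -6 + 151*I*sqrt(42)/4 ≈ -6.0 + 244.65*I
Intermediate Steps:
F = -9/2 (F = -6 + 3*((-2 + 6)/(6 + 2)) = -6 + 3*(4/8) = -6 + 3*(4*(1/8)) = -6 + 3*(1/2) = -6 + 3/2 = -9/2 ≈ -4.5000)
k(h, L) = -9/2
C = -6 (C = -14 + 4*2 = -14 + 8 = -6)
n(a, W) = sqrt(-6 + W)/2 (n(a, W) = sqrt(W - 6)/2 = sqrt(-6 + W)/2)
C + 151*n(13, k(5, -4)) = -6 + 151*(sqrt(-6 - 9/2)/2) = -6 + 151*(sqrt(-21/2)/2) = -6 + 151*((I*sqrt(42)/2)/2) = -6 + 151*(I*sqrt(42)/4) = -6 + 151*I*sqrt(42)/4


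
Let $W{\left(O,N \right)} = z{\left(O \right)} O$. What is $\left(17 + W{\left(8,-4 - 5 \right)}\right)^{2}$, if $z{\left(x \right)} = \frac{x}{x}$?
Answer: $625$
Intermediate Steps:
$z{\left(x \right)} = 1$
$W{\left(O,N \right)} = O$ ($W{\left(O,N \right)} = 1 O = O$)
$\left(17 + W{\left(8,-4 - 5 \right)}\right)^{2} = \left(17 + 8\right)^{2} = 25^{2} = 625$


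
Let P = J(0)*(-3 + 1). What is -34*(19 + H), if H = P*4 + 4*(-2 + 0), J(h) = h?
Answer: -374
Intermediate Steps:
P = 0 (P = 0*(-3 + 1) = 0*(-2) = 0)
H = -8 (H = 0*4 + 4*(-2 + 0) = 0 + 4*(-2) = 0 - 8 = -8)
-34*(19 + H) = -34*(19 - 8) = -34*11 = -374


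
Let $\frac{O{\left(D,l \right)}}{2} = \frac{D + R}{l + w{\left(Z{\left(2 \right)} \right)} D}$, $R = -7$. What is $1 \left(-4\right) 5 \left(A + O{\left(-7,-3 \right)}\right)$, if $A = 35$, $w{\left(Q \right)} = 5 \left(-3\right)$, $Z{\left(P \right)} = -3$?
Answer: $- \frac{35420}{51} \approx -694.51$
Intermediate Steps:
$w{\left(Q \right)} = -15$
$O{\left(D,l \right)} = \frac{2 \left(-7 + D\right)}{l - 15 D}$ ($O{\left(D,l \right)} = 2 \frac{D - 7}{l - 15 D} = 2 \frac{-7 + D}{l - 15 D} = \frac{2 \left(-7 + D\right)}{l - 15 D}$)
$1 \left(-4\right) 5 \left(A + O{\left(-7,-3 \right)}\right) = 1 \left(-4\right) 5 \left(35 + \frac{2 \left(-7 - 7\right)}{-3 - -105}\right) = \left(-4\right) 5 \left(35 + 2 \frac{1}{-3 + 105} \left(-14\right)\right) = - 20 \left(35 + 2 \cdot \frac{1}{102} \left(-14\right)\right) = - 20 \left(35 - \frac{14}{51}\right) = \left(-20\right) \frac{1771}{51} = - \frac{35420}{51}$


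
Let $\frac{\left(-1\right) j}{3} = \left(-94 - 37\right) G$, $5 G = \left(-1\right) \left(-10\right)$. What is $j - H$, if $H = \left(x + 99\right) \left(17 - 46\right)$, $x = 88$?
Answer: $6209$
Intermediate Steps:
$G = 2$ ($G = \frac{\left(-1\right) \left(-10\right)}{5} = \frac{1}{5} \cdot 10 = 2$)
$j = 786$ ($j = - 3 \left(-94 - 37\right) 2 = - 3 \left(\left(-131\right) 2\right) = \left(-3\right) \left(-262\right) = 786$)
$H = -5423$ ($H = \left(88 + 99\right) \left(17 - 46\right) = 187 \left(-29\right) = -5423$)
$j - H = 786 - -5423 = 786 + 5423 = 6209$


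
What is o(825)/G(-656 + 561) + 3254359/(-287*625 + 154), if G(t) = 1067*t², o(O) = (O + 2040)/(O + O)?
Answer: -3447226111134539/189842398149250 ≈ -18.158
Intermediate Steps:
o(O) = (2040 + O)/(2*O) (o(O) = (2040 + O)/((2*O)) = (2040 + O)*(1/(2*O)) = (2040 + O)/(2*O))
o(825)/G(-656 + 561) + 3254359/(-287*625 + 154) = ((½)*(2040 + 825)/825)/((1067*(-656 + 561)²)) + 3254359/(-287*625 + 154) = ((½)*(1/825)*2865)/((1067*(-95)²)) + 3254359/(-179375 + 154) = 191/(110*((1067*9025))) + 3254359/(-179221) = (191/110)/9629675 + 3254359*(-1/179221) = (191/110)*(1/9629675) - 3254359/179221 = 191/1059264250 - 3254359/179221 = -3447226111134539/189842398149250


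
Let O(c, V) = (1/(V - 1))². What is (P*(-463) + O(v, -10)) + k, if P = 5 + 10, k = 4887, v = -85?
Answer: -249017/121 ≈ -2058.0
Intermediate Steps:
P = 15
O(c, V) = (-1 + V)⁻² (O(c, V) = (1/(-1 + V))² = (-1 + V)⁻²)
(P*(-463) + O(v, -10)) + k = (15*(-463) + (-1 - 10)⁻²) + 4887 = (-6945 + (-11)⁻²) + 4887 = (-6945 + 1/121) + 4887 = -840344/121 + 4887 = -249017/121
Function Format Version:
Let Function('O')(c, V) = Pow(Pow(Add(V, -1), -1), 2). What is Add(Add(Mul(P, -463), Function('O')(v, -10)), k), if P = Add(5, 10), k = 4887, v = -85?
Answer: Rational(-249017, 121) ≈ -2058.0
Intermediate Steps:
P = 15
Function('O')(c, V) = Pow(Add(-1, V), -2) (Function('O')(c, V) = Pow(Pow(Add(-1, V), -1), 2) = Pow(Add(-1, V), -2))
Add(Add(Mul(P, -463), Function('O')(v, -10)), k) = Add(Add(Mul(15, -463), Pow(Add(-1, -10), -2)), 4887) = Add(Add(-6945, Pow(-11, -2)), 4887) = Add(Add(-6945, Rational(1, 121)), 4887) = Add(Rational(-840344, 121), 4887) = Rational(-249017, 121)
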